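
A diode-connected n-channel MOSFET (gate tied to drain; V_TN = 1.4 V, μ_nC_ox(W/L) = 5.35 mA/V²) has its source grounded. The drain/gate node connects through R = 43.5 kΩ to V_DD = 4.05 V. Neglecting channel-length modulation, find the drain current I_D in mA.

With gate tied to drain, V_GS = V_DS ≥ V_GS − V_TN, so the device is in saturation.
KCL at the drain: ½ k_n (V_GS − V_TN)² = (V_DD − V_GS)/R.
Let x = V_GS − 1.4. Then 116 x² + x − 2.65 = 0, giving x = 0.147 V (positive root), so V_GS = 1.55 V.
I_D = (V_DD − V_GS)/R = (4.05 − 1.55) / 43.5 = 0.0575 mA.

I_D = 0.0575 mA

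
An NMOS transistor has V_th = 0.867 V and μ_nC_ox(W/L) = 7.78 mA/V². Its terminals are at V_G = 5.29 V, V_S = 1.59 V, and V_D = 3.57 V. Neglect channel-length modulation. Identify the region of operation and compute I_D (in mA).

Triode; I_D = 28.4 mA

V_GS = V_G − V_S = 5.29 − 1.59 = 3.7 V; V_DS = V_D − V_S = 3.57 − 1.59 = 1.98 V.
V_ov = V_GS − V_th = 3.7 − 0.867 = 2.83 V.
Since V_DS = 1.98 V < V_ov = 2.83 V, the device is in the triode region.
I_D = k_n [V_ov · V_DS − ½ V_DS²] = 7.78 × [2.83 × 1.98 − 0.5 × 1.98²] = 28.4 mA.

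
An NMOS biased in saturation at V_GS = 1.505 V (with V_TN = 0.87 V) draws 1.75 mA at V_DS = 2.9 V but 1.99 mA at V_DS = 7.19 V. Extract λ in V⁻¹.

λ = 0.0352 V⁻¹

With V_GS fixed, I_D ∝ (1 + λ V_DS) in saturation, so I_D2/I_D1 = (1 + λ V_DS2)/(1 + λ V_DS1).
1.99/1.75 = 1.137 = (1 + 7.19 λ)/(1 + 2.9 λ).
Solving: λ (I_D1 V_DS2 − I_D2 V_DS1) = I_D2 − I_D1, so λ = (1.99 − 1.75) / (1.75 × 7.19 − 1.99 × 2.9) = 0.24 / 6.81 = 0.0352 V⁻¹.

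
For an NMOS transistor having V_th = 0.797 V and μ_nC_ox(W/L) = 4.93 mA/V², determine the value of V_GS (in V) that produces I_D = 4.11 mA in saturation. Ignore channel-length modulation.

In saturation I_D = ½ k_n (V_GS − V_th)², so V_GS − V_th = √(2 I_D / k_n) = √(2 × 4.11 / 4.93) = 1.29 V.
V_GS = 0.797 + 1.29 = 2.09 V.

V_GS = 2.09 V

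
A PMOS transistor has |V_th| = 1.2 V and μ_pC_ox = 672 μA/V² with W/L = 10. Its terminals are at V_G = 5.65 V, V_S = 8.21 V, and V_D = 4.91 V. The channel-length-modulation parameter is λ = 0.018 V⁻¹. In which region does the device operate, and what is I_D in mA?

Saturation; I_D = 6.58 mA

V_SG = V_S − V_G = 8.21 − 5.65 = 2.56 V; V_SD = V_S − V_D = 8.21 − 4.91 = 3.3 V.
k_p = μ_pC_ox · (W/L) = 6.72 mA/V².
V_ov = V_SG − |V_th| = 2.56 − 1.2 = 1.36 V.
Since V_SD = 3.3 V ≥ V_ov = 1.36 V, the device is in saturation.
I_D = ½ k_p V_ov² (1 + λ V_SD) = 0.5 × 6.72 × 1.36² × (1 + 0.018 × 3.3) = 6.58 mA.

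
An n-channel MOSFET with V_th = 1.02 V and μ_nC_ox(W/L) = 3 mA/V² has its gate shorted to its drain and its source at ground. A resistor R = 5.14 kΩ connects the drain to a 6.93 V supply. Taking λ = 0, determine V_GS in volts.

V_GS = 1.83 V

With gate tied to drain, V_GS = V_DS ≥ V_GS − V_th, so the device is in saturation.
KCL at the drain: ½ k_n (V_GS − V_th)² = (V_DD − V_GS)/R.
Let x = V_GS − 1.02. Then 7.71 x² + x − 5.91 = 0, giving x = 0.813 V (positive root), so V_GS = 1.83 V.
I_D = (V_DD − V_GS)/R = (6.93 − 1.83) / 5.14 = 0.992 mA.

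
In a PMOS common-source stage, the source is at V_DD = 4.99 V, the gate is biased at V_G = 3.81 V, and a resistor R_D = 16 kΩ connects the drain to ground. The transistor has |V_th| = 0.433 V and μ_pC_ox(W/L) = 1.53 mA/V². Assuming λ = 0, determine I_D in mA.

V_SG = V_DD − V_G = 4.99 − 3.81 = 1.18 V, so V_ov = 1.18 − 0.433 = 0.747 V.
Assume saturation: I_D = ½ k_p V_ov² = 0.5 × 1.53 × 0.747² = 0.427 mA, giving V_SD = V_DD − I_D R_D = 4.99 − 0.427 × 16 = -1.84 V.
But -1.84 V < V_ov = 0.747 V, so the device is actually in triode.
In triode I_D = k_p[V_ov V_SD − ½ V_SD²] and I_D = (V_DD − V_SD)/R_D. Equating: 12.2 V_SD² − 19.29 V_SD + 4.99 = 0, giving V_SD = 0.326 V (the root below V_ov).
I_D = (4.99 − 0.326) / 16 = 0.291 mA.

I_D = 0.291 mA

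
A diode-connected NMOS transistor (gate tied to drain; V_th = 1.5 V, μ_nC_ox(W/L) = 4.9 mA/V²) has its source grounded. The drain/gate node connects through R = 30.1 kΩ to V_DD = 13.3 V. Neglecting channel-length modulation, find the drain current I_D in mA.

With gate tied to drain, V_GS = V_DS ≥ V_GS − V_th, so the device is in saturation.
KCL at the drain: ½ k_n (V_GS − V_th)² = (V_DD − V_GS)/R.
Let x = V_GS − 1.5. Then 73.7 x² + x − 11.8 = 0, giving x = 0.393 V (positive root), so V_GS = 1.89 V.
I_D = (V_DD − V_GS)/R = (13.3 − 1.89) / 30.1 = 0.379 mA.

I_D = 0.379 mA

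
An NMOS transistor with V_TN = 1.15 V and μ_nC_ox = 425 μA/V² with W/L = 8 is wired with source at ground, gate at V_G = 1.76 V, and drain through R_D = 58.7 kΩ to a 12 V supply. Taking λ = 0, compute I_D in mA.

I_D = 0.203 mA

V_GS = V_G = 1.76 V, so V_ov = 1.76 − 1.15 = 0.61 V.
k_n = μ_nC_ox · (W/L) = 3.4 mA/V².
Assume saturation: I_D = ½ k_n V_ov² = 0.5 × 3.4 × 0.61² = 0.633 mA, giving V_DS = V_DD − I_D R_D = 12 − 0.633 × 58.7 = -25.1 V.
But -25.1 V < V_ov = 0.61 V, so the device is actually in triode.
In triode I_D = k_n[V_ov V_DS − ½ V_DS²] and I_D = (V_DD − V_DS)/R_D. Equating: 99.8 V_DS² − 122.7 V_DS + 12 = 0, giving V_DS = 0.107 V (the root below V_ov).
I_D = (12 − 0.107) / 58.7 = 0.203 mA.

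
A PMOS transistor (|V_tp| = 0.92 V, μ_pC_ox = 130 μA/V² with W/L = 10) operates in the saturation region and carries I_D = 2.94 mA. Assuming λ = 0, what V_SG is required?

V_SG = 3.05 V

k_p = μ_pC_ox · (W/L) = 1.3 mA/V².
In saturation I_D = ½ k_p (V_SG − |V_tp|)², so V_SG − |V_tp| = √(2 I_D / k_p) = √(2 × 2.94 / 1.3) = 2.13 V.
V_SG = 0.92 + 2.13 = 3.05 V.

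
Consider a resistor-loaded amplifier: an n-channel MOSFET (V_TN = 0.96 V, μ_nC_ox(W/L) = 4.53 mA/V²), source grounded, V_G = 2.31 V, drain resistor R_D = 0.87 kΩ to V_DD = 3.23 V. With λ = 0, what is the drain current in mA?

I_D = 2.98 mA

V_GS = V_G = 2.31 V, so V_ov = 2.31 − 0.96 = 1.35 V.
Assume saturation: I_D = ½ k_n V_ov² = 0.5 × 4.53 × 1.35² = 4.13 mA, giving V_DS = V_DD − I_D R_D = 3.23 − 4.13 × 0.87 = -0.361 V.
But -0.361 V < V_ov = 1.35 V, so the device is actually in triode.
In triode I_D = k_n[V_ov V_DS − ½ V_DS²] and I_D = (V_DD − V_DS)/R_D. Equating: 1.97 V_DS² − 6.32 V_DS + 3.23 = 0, giving V_DS = 0.638 V (the root below V_ov).
I_D = (3.23 − 0.638) / 0.87 = 2.98 mA.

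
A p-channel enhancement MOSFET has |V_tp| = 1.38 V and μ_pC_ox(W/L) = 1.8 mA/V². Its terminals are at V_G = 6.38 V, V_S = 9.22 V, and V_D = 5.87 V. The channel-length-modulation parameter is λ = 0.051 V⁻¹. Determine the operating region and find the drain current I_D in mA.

Saturation; I_D = 2.25 mA

V_SG = V_S − V_G = 9.22 − 6.38 = 2.84 V; V_SD = V_S − V_D = 9.22 − 5.87 = 3.35 V.
V_ov = V_SG − |V_tp| = 2.84 − 1.38 = 1.46 V.
Since V_SD = 3.35 V ≥ V_ov = 1.46 V, the device is in saturation.
I_D = ½ k_p V_ov² (1 + λ V_SD) = 0.5 × 1.8 × 1.46² × (1 + 0.051 × 3.35) = 2.25 mA.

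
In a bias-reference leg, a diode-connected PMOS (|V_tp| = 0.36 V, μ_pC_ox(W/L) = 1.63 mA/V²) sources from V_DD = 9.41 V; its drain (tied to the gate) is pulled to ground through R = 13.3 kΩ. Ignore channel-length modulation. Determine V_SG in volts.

With gate tied to drain, V_SG = V_SD ≥ V_SG − |V_tp|, so the device is in saturation.
KCL at the drain: ½ k_p (V_SG − |V_tp|)² = (V_DD − V_SG)/R.
Let x = V_SG − 0.36. Then 10.8 x² + x − 9.05 = 0, giving x = 0.869 V (positive root), so V_SG = 1.23 V.
I_D = (V_DD − V_SG)/R = (9.41 − 1.23) / 13.3 = 0.615 mA.

V_SG = 1.23 V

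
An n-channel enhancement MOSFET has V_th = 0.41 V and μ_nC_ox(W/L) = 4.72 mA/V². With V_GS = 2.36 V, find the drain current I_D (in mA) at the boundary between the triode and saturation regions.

At the boundary V_DS = V_ov = V_GS − V_th = 2.36 − 0.41 = 1.95 V.
I_D = ½ k_n V_ov² = 0.5 × 4.72 × 1.95² = 8.97 mA.

I_D = 8.97 mA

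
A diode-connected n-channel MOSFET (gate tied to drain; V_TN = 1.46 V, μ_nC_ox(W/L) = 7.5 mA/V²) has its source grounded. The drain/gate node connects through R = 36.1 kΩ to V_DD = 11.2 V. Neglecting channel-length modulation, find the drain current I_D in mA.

I_D = 0.262 mA

With gate tied to drain, V_GS = V_DS ≥ V_GS − V_TN, so the device is in saturation.
KCL at the drain: ½ k_n (V_GS − V_TN)² = (V_DD − V_GS)/R.
Let x = V_GS − 1.46. Then 135 x² + x − 9.74 = 0, giving x = 0.265 V (positive root), so V_GS = 1.72 V.
I_D = (V_DD − V_GS)/R = (11.2 − 1.72) / 36.1 = 0.262 mA.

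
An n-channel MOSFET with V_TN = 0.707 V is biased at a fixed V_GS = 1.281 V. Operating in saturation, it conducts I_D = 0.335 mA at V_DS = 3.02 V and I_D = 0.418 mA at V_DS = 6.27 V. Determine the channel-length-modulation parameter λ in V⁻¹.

λ = 0.0990 V⁻¹

With V_GS fixed, I_D ∝ (1 + λ V_DS) in saturation, so I_D2/I_D1 = (1 + λ V_DS2)/(1 + λ V_DS1).
0.418/0.335 = 1.248 = (1 + 6.27 λ)/(1 + 3.02 λ).
Solving: λ (I_D1 V_DS2 − I_D2 V_DS1) = I_D2 − I_D1, so λ = (0.418 − 0.335) / (0.335 × 6.27 − 0.418 × 3.02) = 0.083 / 0.838 = 0.099 V⁻¹.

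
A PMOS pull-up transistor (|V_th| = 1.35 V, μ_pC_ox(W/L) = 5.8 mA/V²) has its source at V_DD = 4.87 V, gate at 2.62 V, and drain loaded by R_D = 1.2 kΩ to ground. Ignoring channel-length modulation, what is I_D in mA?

I_D = 2.35 mA

V_SG = V_DD − V_G = 4.87 − 2.62 = 2.25 V, so V_ov = 2.25 − 1.35 = 0.9 V.
Assume saturation: I_D = ½ k_p V_ov² = 0.5 × 5.8 × 0.9² = 2.35 mA, giving V_SD = V_DD − I_D R_D = 4.87 − 2.35 × 1.2 = 2.05 V.
V_SD = 2.05 V ≥ V_ov = 0.9 V, confirming saturation.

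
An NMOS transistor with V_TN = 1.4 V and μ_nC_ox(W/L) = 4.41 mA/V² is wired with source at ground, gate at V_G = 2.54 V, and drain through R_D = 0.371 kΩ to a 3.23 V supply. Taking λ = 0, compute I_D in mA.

I_D = 2.87 mA

V_GS = V_G = 2.54 V, so V_ov = 2.54 − 1.4 = 1.14 V.
Assume saturation: I_D = ½ k_n V_ov² = 0.5 × 4.41 × 1.14² = 2.87 mA, giving V_DS = V_DD − I_D R_D = 3.23 − 2.87 × 0.371 = 2.17 V.
V_DS = 2.17 V ≥ V_ov = 1.14 V, confirming saturation.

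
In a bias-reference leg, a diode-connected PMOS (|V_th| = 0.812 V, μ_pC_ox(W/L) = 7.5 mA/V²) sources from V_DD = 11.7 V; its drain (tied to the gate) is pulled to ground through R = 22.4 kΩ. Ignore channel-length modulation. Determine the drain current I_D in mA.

With gate tied to drain, V_SG = V_SD ≥ V_SG − |V_th|, so the device is in saturation.
KCL at the drain: ½ k_p (V_SG − |V_th|)² = (V_DD − V_SG)/R.
Let x = V_SG − 0.812. Then 84 x² + x − 10.89 = 0, giving x = 0.354 V (positive root), so V_SG = 1.17 V.
I_D = (V_DD − V_SG)/R = (11.7 − 1.17) / 22.4 = 0.47 mA.

I_D = 0.470 mA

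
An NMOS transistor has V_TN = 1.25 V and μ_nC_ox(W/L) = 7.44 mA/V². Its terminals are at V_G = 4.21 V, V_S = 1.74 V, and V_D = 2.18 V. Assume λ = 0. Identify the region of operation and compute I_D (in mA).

V_GS = V_G − V_S = 4.21 − 1.74 = 2.47 V; V_DS = V_D − V_S = 2.18 − 1.74 = 0.44 V.
V_ov = V_GS − V_TN = 2.47 − 1.25 = 1.22 V.
Since V_DS = 0.44 V < V_ov = 1.22 V, the device is in the triode region.
I_D = k_n [V_ov · V_DS − ½ V_DS²] = 7.44 × [1.22 × 0.44 − 0.5 × 0.44²] = 3.27 mA.

Triode; I_D = 3.27 mA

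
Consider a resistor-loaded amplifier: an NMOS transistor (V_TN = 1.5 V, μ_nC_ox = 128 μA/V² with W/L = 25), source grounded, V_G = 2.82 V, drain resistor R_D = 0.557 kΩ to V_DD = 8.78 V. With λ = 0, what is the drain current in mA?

I_D = 2.79 mA

V_GS = V_G = 2.82 V, so V_ov = 2.82 − 1.5 = 1.32 V.
k_n = μ_nC_ox · (W/L) = 3.2 mA/V².
Assume saturation: I_D = ½ k_n V_ov² = 0.5 × 3.2 × 1.32² = 2.79 mA, giving V_DS = V_DD − I_D R_D = 8.78 − 2.79 × 0.557 = 7.23 V.
V_DS = 7.23 V ≥ V_ov = 1.32 V, confirming saturation.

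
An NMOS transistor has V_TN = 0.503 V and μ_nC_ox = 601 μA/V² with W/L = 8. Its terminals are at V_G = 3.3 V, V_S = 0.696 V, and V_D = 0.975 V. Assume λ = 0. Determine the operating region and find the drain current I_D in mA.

V_GS = V_G − V_S = 3.3 − 0.696 = 2.6 V; V_DS = V_D − V_S = 0.975 − 0.696 = 0.279 V.
k_n = μ_nC_ox · (W/L) = 4.808 mA/V².
V_ov = V_GS − V_TN = 2.6 − 0.503 = 2.1 V.
Since V_DS = 0.279 V < V_ov = 2.1 V, the device is in the triode region.
I_D = k_n [V_ov · V_DS − ½ V_DS²] = 4.808 × [2.1 × 0.279 − 0.5 × 0.279²] = 2.63 mA.

Triode; I_D = 2.63 mA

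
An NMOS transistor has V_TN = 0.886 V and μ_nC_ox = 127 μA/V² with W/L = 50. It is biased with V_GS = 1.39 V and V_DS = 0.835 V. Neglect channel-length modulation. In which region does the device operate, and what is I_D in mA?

Saturation; I_D = 0.807 mA

k_n = μ_nC_ox · (W/L) = 6.35 mA/V².
V_ov = V_GS − V_TN = 1.39 − 0.886 = 0.504 V.
Since V_DS = 0.835 V ≥ V_ov = 0.504 V, the device is in saturation.
I_D = ½ k_n V_ov² = 0.5 × 6.35 × 0.504² = 0.807 mA.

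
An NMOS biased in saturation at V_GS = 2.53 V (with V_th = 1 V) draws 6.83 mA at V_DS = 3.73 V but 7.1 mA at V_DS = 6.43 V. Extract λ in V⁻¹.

With V_GS fixed, I_D ∝ (1 + λ V_DS) in saturation, so I_D2/I_D1 = (1 + λ V_DS2)/(1 + λ V_DS1).
7.1/6.83 = 1.04 = (1 + 6.43 λ)/(1 + 3.73 λ).
Solving: λ (I_D1 V_DS2 − I_D2 V_DS1) = I_D2 − I_D1, so λ = (7.1 − 6.83) / (6.83 × 6.43 − 7.1 × 3.73) = 0.27 / 17.4 = 0.0155 V⁻¹.

λ = 0.0155 V⁻¹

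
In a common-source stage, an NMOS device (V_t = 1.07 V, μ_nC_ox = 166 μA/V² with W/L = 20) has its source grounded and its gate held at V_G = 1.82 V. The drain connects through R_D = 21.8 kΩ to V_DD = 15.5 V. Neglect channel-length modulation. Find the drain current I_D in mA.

V_GS = V_G = 1.82 V, so V_ov = 1.82 − 1.07 = 0.75 V.
k_n = μ_nC_ox · (W/L) = 3.32 mA/V².
Assume saturation: I_D = ½ k_n V_ov² = 0.5 × 3.32 × 0.75² = 0.934 mA, giving V_DS = V_DD − I_D R_D = 15.5 − 0.934 × 21.8 = -4.86 V.
But -4.86 V < V_ov = 0.75 V, so the device is actually in triode.
In triode I_D = k_n[V_ov V_DS − ½ V_DS²] and I_D = (V_DD − V_DS)/R_D. Equating: 36.2 V_DS² − 55.28 V_DS + 15.5 = 0, giving V_DS = 0.37 V (the root below V_ov).
I_D = (15.5 − 0.37) / 21.8 = 0.694 mA.

I_D = 0.694 mA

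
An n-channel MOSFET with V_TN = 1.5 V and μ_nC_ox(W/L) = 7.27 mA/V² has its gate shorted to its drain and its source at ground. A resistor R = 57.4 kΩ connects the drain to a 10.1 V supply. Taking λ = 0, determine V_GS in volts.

With gate tied to drain, V_GS = V_DS ≥ V_GS − V_TN, so the device is in saturation.
KCL at the drain: ½ k_n (V_GS − V_TN)² = (V_DD − V_GS)/R.
Let x = V_GS − 1.5. Then 209 x² + x − 8.6 = 0, giving x = 0.201 V (positive root), so V_GS = 1.7 V.
I_D = (V_DD − V_GS)/R = (10.1 − 1.7) / 57.4 = 0.146 mA.

V_GS = 1.70 V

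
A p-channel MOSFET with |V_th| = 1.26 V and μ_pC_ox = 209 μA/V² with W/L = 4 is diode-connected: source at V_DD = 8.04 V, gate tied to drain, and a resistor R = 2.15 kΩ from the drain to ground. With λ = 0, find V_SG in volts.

V_SG = 3.51 V

With gate tied to drain, V_SG = V_SD ≥ V_SG − |V_th|, so the device is in saturation.
k_p = μ_pC_ox · (W/L) = 0.836 mA/V².
KCL at the drain: ½ k_p (V_SG − |V_th|)² = (V_DD − V_SG)/R.
Let x = V_SG − 1.26. Then 0.899 x² + x − 6.78 = 0, giving x = 2.25 V (positive root), so V_SG = 3.51 V.
I_D = (V_DD − V_SG)/R = (8.04 − 3.51) / 2.15 = 2.11 mA.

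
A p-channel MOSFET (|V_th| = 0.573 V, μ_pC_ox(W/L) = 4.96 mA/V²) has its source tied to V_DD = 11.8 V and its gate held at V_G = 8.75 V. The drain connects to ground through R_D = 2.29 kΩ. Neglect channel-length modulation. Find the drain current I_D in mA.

V_SG = V_DD − V_G = 11.8 − 8.75 = 3.05 V, so V_ov = 3.05 − 0.573 = 2.48 V.
Assume saturation: I_D = ½ k_p V_ov² = 0.5 × 4.96 × 2.48² = 15.2 mA, giving V_SD = V_DD − I_D R_D = 11.8 − 15.2 × 2.29 = -23 V.
But -23 V < V_ov = 2.48 V, so the device is actually in triode.
In triode I_D = k_p[V_ov V_SD − ½ V_SD²] and I_D = (V_DD − V_SD)/R_D. Equating: 5.68 V_SD² − 29.13 V_SD + 11.8 = 0, giving V_SD = 0.443 V (the root below V_ov).
I_D = (11.8 − 0.443) / 2.29 = 4.96 mA.

I_D = 4.96 mA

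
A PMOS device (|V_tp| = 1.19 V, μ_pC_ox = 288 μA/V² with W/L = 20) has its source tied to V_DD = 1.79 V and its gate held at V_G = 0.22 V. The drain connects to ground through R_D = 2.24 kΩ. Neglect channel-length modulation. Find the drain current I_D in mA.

I_D = 0.416 mA

V_SG = V_DD − V_G = 1.79 − 0.22 = 1.57 V, so V_ov = 1.57 − 1.19 = 0.38 V.
k_p = μ_pC_ox · (W/L) = 5.76 mA/V².
Assume saturation: I_D = ½ k_p V_ov² = 0.5 × 5.76 × 0.38² = 0.416 mA, giving V_SD = V_DD − I_D R_D = 1.79 − 0.416 × 2.24 = 0.858 V.
V_SD = 0.858 V ≥ V_ov = 0.38 V, confirming saturation.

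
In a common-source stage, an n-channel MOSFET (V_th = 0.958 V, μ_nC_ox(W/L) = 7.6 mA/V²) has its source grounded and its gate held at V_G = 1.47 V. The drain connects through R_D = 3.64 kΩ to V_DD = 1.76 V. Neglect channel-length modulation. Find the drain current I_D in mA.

V_GS = V_G = 1.47 V, so V_ov = 1.47 − 0.958 = 0.512 V.
Assume saturation: I_D = ½ k_n V_ov² = 0.5 × 7.6 × 0.512² = 0.996 mA, giving V_DS = V_DD − I_D R_D = 1.76 − 0.996 × 3.64 = -1.87 V.
But -1.87 V < V_ov = 0.512 V, so the device is actually in triode.
In triode I_D = k_n[V_ov V_DS − ½ V_DS²] and I_D = (V_DD − V_DS)/R_D. Equating: 13.8 V_DS² − 15.16 V_DS + 1.76 = 0, giving V_DS = 0.132 V (the root below V_ov).
I_D = (1.76 − 0.132) / 3.64 = 0.447 mA.

I_D = 0.447 mA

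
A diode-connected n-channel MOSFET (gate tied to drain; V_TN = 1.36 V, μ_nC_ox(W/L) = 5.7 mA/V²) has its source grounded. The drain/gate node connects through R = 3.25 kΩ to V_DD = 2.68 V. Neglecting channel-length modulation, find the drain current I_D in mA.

With gate tied to drain, V_GS = V_DS ≥ V_GS − V_TN, so the device is in saturation.
KCL at the drain: ½ k_n (V_GS − V_TN)² = (V_DD − V_GS)/R.
Let x = V_GS − 1.36. Then 9.26 x² + x − 1.32 = 0, giving x = 0.327 V (positive root), so V_GS = 1.69 V.
I_D = (V_DD − V_GS)/R = (2.68 − 1.69) / 3.25 = 0.305 mA.

I_D = 0.305 mA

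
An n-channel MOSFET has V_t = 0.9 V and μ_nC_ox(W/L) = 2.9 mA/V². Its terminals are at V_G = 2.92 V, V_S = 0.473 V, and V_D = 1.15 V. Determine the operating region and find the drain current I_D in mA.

V_GS = V_G − V_S = 2.92 − 0.473 = 2.45 V; V_DS = V_D − V_S = 1.15 − 0.473 = 0.677 V.
V_ov = V_GS − V_t = 2.45 − 0.9 = 1.55 V.
Since V_DS = 0.677 V < V_ov = 1.55 V, the device is in the triode region.
I_D = k_n [V_ov · V_DS − ½ V_DS²] = 2.9 × [1.55 × 0.677 − 0.5 × 0.677²] = 2.37 mA.

Triode; I_D = 2.37 mA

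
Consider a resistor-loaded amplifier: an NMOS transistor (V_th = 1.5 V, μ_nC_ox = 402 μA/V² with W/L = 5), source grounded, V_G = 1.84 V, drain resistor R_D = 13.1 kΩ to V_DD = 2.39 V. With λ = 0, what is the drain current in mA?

V_GS = V_G = 1.84 V, so V_ov = 1.84 − 1.5 = 0.34 V.
k_n = μ_nC_ox · (W/L) = 2.01 mA/V².
Assume saturation: I_D = ½ k_n V_ov² = 0.5 × 2.01 × 0.34² = 0.116 mA, giving V_DS = V_DD − I_D R_D = 2.39 − 0.116 × 13.1 = 0.868 V.
V_DS = 0.868 V ≥ V_ov = 0.34 V, confirming saturation.

I_D = 0.116 mA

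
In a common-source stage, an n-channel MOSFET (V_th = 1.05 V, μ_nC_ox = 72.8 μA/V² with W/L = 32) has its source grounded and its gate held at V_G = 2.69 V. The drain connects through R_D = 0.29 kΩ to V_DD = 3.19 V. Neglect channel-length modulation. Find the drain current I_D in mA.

V_GS = V_G = 2.69 V, so V_ov = 2.69 − 1.05 = 1.64 V.
k_n = μ_nC_ox · (W/L) = 2.33 mA/V².
Assume saturation: I_D = ½ k_n V_ov² = 0.5 × 2.33 × 1.64² = 3.13 mA, giving V_DS = V_DD − I_D R_D = 3.19 − 3.13 × 0.29 = 2.28 V.
V_DS = 2.28 V ≥ V_ov = 1.64 V, confirming saturation.

I_D = 3.13 mA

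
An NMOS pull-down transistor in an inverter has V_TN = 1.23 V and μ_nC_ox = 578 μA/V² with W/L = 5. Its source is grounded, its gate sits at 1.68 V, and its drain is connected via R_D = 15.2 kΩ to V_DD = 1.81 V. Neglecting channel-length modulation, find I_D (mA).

V_GS = V_G = 1.68 V, so V_ov = 1.68 − 1.23 = 0.45 V.
k_n = μ_nC_ox · (W/L) = 2.89 mA/V².
Assume saturation: I_D = ½ k_n V_ov² = 0.5 × 2.89 × 0.45² = 0.293 mA, giving V_DS = V_DD − I_D R_D = 1.81 − 0.293 × 15.2 = -2.64 V.
But -2.64 V < V_ov = 0.45 V, so the device is actually in triode.
In triode I_D = k_n[V_ov V_DS − ½ V_DS²] and I_D = (V_DD − V_DS)/R_D. Equating: 22 V_DS² − 20.77 V_DS + 1.81 = 0, giving V_DS = 0.0971 V (the root below V_ov).
I_D = (1.81 − 0.0971) / 15.2 = 0.113 mA.

I_D = 0.113 mA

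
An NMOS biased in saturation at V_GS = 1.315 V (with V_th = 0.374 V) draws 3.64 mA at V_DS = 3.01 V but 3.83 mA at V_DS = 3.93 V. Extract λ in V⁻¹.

With V_GS fixed, I_D ∝ (1 + λ V_DS) in saturation, so I_D2/I_D1 = (1 + λ V_DS2)/(1 + λ V_DS1).
3.83/3.64 = 1.052 = (1 + 3.93 λ)/(1 + 3.01 λ).
Solving: λ (I_D1 V_DS2 − I_D2 V_DS1) = I_D2 − I_D1, so λ = (3.83 − 3.64) / (3.64 × 3.93 − 3.83 × 3.01) = 0.19 / 2.78 = 0.0684 V⁻¹.

λ = 0.0684 V⁻¹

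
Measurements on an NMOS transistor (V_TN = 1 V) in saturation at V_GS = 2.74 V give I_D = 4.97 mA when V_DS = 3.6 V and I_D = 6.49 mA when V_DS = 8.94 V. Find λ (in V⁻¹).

λ = 0.0721 V⁻¹

With V_GS fixed, I_D ∝ (1 + λ V_DS) in saturation, so I_D2/I_D1 = (1 + λ V_DS2)/(1 + λ V_DS1).
6.49/4.97 = 1.306 = (1 + 8.94 λ)/(1 + 3.6 λ).
Solving: λ (I_D1 V_DS2 − I_D2 V_DS1) = I_D2 − I_D1, so λ = (6.49 − 4.97) / (4.97 × 8.94 − 6.49 × 3.6) = 1.52 / 21.1 = 0.0721 V⁻¹.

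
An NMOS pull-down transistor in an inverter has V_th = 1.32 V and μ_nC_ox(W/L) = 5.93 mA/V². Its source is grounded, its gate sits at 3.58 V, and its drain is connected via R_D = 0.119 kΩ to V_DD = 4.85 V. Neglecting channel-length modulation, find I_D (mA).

I_D = 15.1 mA

V_GS = V_G = 3.58 V, so V_ov = 3.58 − 1.32 = 2.26 V.
Assume saturation: I_D = ½ k_n V_ov² = 0.5 × 5.93 × 2.26² = 15.1 mA, giving V_DS = V_DD − I_D R_D = 4.85 − 15.1 × 0.119 = 3.05 V.
V_DS = 3.05 V ≥ V_ov = 2.26 V, confirming saturation.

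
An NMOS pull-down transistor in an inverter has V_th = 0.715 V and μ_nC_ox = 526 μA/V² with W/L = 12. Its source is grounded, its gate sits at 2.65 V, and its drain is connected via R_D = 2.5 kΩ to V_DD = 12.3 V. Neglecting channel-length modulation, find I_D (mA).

V_GS = V_G = 2.65 V, so V_ov = 2.65 − 0.715 = 1.94 V.
k_n = μ_nC_ox · (W/L) = 6.312 mA/V².
Assume saturation: I_D = ½ k_n V_ov² = 0.5 × 6.312 × 1.94² = 11.8 mA, giving V_DS = V_DD − I_D R_D = 12.3 − 11.8 × 2.5 = -17.2 V.
But -17.2 V < V_ov = 1.94 V, so the device is actually in triode.
In triode I_D = k_n[V_ov V_DS − ½ V_DS²] and I_D = (V_DD − V_DS)/R_D. Equating: 7.89 V_DS² − 31.53 V_DS + 12.3 = 0, giving V_DS = 0.438 V (the root below V_ov).
I_D = (12.3 − 0.438) / 2.5 = 4.74 mA.

I_D = 4.74 mA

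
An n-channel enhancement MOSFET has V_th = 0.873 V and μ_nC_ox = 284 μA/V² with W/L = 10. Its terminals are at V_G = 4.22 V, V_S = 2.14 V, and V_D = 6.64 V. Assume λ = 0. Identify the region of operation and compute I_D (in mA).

Saturation; I_D = 2.07 mA

V_GS = V_G − V_S = 4.22 − 2.14 = 2.08 V; V_DS = V_D − V_S = 6.64 − 2.14 = 4.5 V.
k_n = μ_nC_ox · (W/L) = 2.84 mA/V².
V_ov = V_GS − V_th = 2.08 − 0.873 = 1.21 V.
Since V_DS = 4.5 V ≥ V_ov = 1.21 V, the device is in saturation.
I_D = ½ k_n V_ov² = 0.5 × 2.84 × 1.21² = 2.07 mA.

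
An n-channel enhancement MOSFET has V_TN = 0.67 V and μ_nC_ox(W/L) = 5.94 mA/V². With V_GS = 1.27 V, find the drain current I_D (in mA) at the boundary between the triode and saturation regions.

I_D = 1.07 mA

At the boundary V_DS = V_ov = V_GS − V_TN = 1.27 − 0.67 = 0.6 V.
I_D = ½ k_n V_ov² = 0.5 × 5.94 × 0.6² = 1.07 mA.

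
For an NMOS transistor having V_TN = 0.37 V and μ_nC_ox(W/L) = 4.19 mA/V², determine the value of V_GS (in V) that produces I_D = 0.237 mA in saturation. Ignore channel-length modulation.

In saturation I_D = ½ k_n (V_GS − V_TN)², so V_GS − V_TN = √(2 I_D / k_n) = √(2 × 0.237 / 4.19) = 0.336 V.
V_GS = 0.37 + 0.336 = 0.706 V.

V_GS = 0.706 V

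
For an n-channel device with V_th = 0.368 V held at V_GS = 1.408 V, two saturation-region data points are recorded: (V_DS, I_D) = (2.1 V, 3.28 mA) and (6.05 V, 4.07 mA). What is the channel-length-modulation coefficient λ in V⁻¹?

λ = 0.0699 V⁻¹

With V_GS fixed, I_D ∝ (1 + λ V_DS) in saturation, so I_D2/I_D1 = (1 + λ V_DS2)/(1 + λ V_DS1).
4.07/3.28 = 1.241 = (1 + 6.05 λ)/(1 + 2.1 λ).
Solving: λ (I_D1 V_DS2 − I_D2 V_DS1) = I_D2 − I_D1, so λ = (4.07 − 3.28) / (3.28 × 6.05 − 4.07 × 2.1) = 0.79 / 11.3 = 0.0699 V⁻¹.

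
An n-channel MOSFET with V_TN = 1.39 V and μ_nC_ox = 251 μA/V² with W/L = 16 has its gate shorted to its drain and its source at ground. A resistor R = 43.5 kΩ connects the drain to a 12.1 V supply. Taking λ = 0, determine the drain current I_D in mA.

With gate tied to drain, V_GS = V_DS ≥ V_GS − V_TN, so the device is in saturation.
k_n = μ_nC_ox · (W/L) = 4.016 mA/V².
KCL at the drain: ½ k_n (V_GS − V_TN)² = (V_DD − V_GS)/R.
Let x = V_GS − 1.39. Then 87.3 x² + x − 10.71 = 0, giving x = 0.344 V (positive root), so V_GS = 1.73 V.
I_D = (V_DD − V_GS)/R = (12.1 − 1.73) / 43.5 = 0.238 mA.

I_D = 0.238 mA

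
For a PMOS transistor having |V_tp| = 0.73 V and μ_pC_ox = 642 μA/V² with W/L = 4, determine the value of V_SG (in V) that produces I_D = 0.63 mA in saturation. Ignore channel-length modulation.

V_SG = 1.43 V

k_p = μ_pC_ox · (W/L) = 2.568 mA/V².
In saturation I_D = ½ k_p (V_SG − |V_tp|)², so V_SG − |V_tp| = √(2 I_D / k_p) = √(2 × 0.63 / 2.568) = 0.7 V.
V_SG = 0.73 + 0.7 = 1.43 V.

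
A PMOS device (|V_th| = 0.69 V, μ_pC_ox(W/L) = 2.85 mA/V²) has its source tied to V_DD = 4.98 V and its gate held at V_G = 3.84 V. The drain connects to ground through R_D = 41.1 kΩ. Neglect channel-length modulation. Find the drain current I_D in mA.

V_SG = V_DD − V_G = 4.98 − 3.84 = 1.14 V, so V_ov = 1.14 − 0.69 = 0.45 V.
Assume saturation: I_D = ½ k_p V_ov² = 0.5 × 2.85 × 0.45² = 0.289 mA, giving V_SD = V_DD − I_D R_D = 4.98 − 0.289 × 41.1 = -6.88 V.
But -6.88 V < V_ov = 0.45 V, so the device is actually in triode.
In triode I_D = k_p[V_ov V_SD − ½ V_SD²] and I_D = (V_DD − V_SD)/R_D. Equating: 58.6 V_SD² − 53.71 V_SD + 4.98 = 0, giving V_SD = 0.105 V (the root below V_ov).
I_D = (4.98 − 0.105) / 41.1 = 0.119 mA.

I_D = 0.119 mA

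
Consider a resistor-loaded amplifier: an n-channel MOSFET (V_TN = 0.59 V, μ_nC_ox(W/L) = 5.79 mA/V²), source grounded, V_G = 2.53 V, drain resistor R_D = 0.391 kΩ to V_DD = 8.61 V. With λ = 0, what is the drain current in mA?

V_GS = V_G = 2.53 V, so V_ov = 2.53 − 0.59 = 1.94 V.
Assume saturation: I_D = ½ k_n V_ov² = 0.5 × 5.79 × 1.94² = 10.9 mA, giving V_DS = V_DD − I_D R_D = 8.61 − 10.9 × 0.391 = 4.35 V.
V_DS = 4.35 V ≥ V_ov = 1.94 V, confirming saturation.

I_D = 10.9 mA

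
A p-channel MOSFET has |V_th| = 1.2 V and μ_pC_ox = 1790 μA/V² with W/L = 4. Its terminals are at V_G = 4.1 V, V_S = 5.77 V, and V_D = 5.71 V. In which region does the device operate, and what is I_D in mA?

V_SG = V_S − V_G = 5.77 − 4.1 = 1.67 V; V_SD = V_S − V_D = 5.77 − 5.71 = 0.06 V.
k_p = μ_pC_ox · (W/L) = 7.16 mA/V².
V_ov = V_SG − |V_th| = 1.67 − 1.2 = 0.47 V.
Since V_SD = 0.06 V < V_ov = 0.47 V, the device is in the triode region.
I_D = k_p [V_ov · V_SD − ½ V_SD²] = 7.16 × [0.47 × 0.06 − 0.5 × 0.06²] = 0.189 mA.

Triode; I_D = 0.189 mA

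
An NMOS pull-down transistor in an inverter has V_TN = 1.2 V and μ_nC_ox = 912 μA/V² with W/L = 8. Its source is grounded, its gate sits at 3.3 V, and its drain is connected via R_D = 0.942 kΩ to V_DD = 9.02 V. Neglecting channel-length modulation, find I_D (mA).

V_GS = V_G = 3.3 V, so V_ov = 3.3 − 1.2 = 2.1 V.
k_n = μ_nC_ox · (W/L) = 7.296 mA/V².
Assume saturation: I_D = ½ k_n V_ov² = 0.5 × 7.296 × 2.1² = 16.1 mA, giving V_DS = V_DD − I_D R_D = 9.02 − 16.1 × 0.942 = -6.13 V.
But -6.13 V < V_ov = 2.1 V, so the device is actually in triode.
In triode I_D = k_n[V_ov V_DS − ½ V_DS²] and I_D = (V_DD − V_DS)/R_D. Equating: 3.44 V_DS² − 15.43 V_DS + 9.02 = 0, giving V_DS = 0.691 V (the root below V_ov).
I_D = (9.02 − 0.691) / 0.942 = 8.84 mA.

I_D = 8.84 mA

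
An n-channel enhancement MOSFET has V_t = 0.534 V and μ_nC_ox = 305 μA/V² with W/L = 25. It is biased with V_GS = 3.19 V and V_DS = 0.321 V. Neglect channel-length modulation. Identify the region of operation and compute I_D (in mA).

k_n = μ_nC_ox · (W/L) = 7.625 mA/V².
V_ov = V_GS − V_t = 3.19 − 0.534 = 2.66 V.
Since V_DS = 0.321 V < V_ov = 2.66 V, the device is in the triode region.
I_D = k_n [V_ov · V_DS − ½ V_DS²] = 7.625 × [2.66 × 0.321 − 0.5 × 0.321²] = 6.11 mA.

Triode; I_D = 6.11 mA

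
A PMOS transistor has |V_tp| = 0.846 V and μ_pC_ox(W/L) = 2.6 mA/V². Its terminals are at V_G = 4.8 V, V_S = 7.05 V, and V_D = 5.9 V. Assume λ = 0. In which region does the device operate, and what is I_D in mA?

V_SG = V_S − V_G = 7.05 − 4.8 = 2.25 V; V_SD = V_S − V_D = 7.05 − 5.9 = 1.15 V.
V_ov = V_SG − |V_tp| = 2.25 − 0.846 = 1.4 V.
Since V_SD = 1.15 V < V_ov = 1.4 V, the device is in the triode region.
I_D = k_p [V_ov · V_SD − ½ V_SD²] = 2.6 × [1.4 × 1.15 − 0.5 × 1.15²] = 2.48 mA.

Triode; I_D = 2.48 mA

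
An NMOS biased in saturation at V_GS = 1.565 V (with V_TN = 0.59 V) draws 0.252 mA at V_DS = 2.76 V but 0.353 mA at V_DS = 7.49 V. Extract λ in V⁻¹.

λ = 0.111 V⁻¹

With V_GS fixed, I_D ∝ (1 + λ V_DS) in saturation, so I_D2/I_D1 = (1 + λ V_DS2)/(1 + λ V_DS1).
0.353/0.252 = 1.401 = (1 + 7.49 λ)/(1 + 2.76 λ).
Solving: λ (I_D1 V_DS2 − I_D2 V_DS1) = I_D2 − I_D1, so λ = (0.353 − 0.252) / (0.252 × 7.49 − 0.353 × 2.76) = 0.101 / 0.913 = 0.111 V⁻¹.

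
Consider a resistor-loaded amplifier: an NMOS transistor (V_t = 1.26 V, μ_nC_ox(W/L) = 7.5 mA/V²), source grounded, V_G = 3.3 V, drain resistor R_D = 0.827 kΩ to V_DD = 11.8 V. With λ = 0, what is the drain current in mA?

I_D = 12.8 mA

V_GS = V_G = 3.3 V, so V_ov = 3.3 − 1.26 = 2.04 V.
Assume saturation: I_D = ½ k_n V_ov² = 0.5 × 7.5 × 2.04² = 15.6 mA, giving V_DS = V_DD − I_D R_D = 11.8 − 15.6 × 0.827 = -1.11 V.
But -1.11 V < V_ov = 2.04 V, so the device is actually in triode.
In triode I_D = k_n[V_ov V_DS − ½ V_DS²] and I_D = (V_DD − V_DS)/R_D. Equating: 3.1 V_DS² − 13.65 V_DS + 11.8 = 0, giving V_DS = 1.18 V (the root below V_ov).
I_D = (11.8 − 1.18) / 0.827 = 12.8 mA.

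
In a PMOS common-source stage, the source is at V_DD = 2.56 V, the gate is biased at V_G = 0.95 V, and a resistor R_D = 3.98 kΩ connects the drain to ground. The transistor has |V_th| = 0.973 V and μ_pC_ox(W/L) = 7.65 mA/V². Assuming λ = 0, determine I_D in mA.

V_SG = V_DD − V_G = 2.56 − 0.95 = 1.61 V, so V_ov = 1.61 − 0.973 = 0.637 V.
Assume saturation: I_D = ½ k_p V_ov² = 0.5 × 7.65 × 0.637² = 1.55 mA, giving V_SD = V_DD − I_D R_D = 2.56 − 1.55 × 3.98 = -3.62 V.
But -3.62 V < V_ov = 0.637 V, so the device is actually in triode.
In triode I_D = k_p[V_ov V_SD − ½ V_SD²] and I_D = (V_DD − V_SD)/R_D. Equating: 15.2 V_SD² − 20.39 V_SD + 2.56 = 0, giving V_SD = 0.14 V (the root below V_ov).
I_D = (2.56 − 0.14) / 3.98 = 0.608 mA.

I_D = 0.608 mA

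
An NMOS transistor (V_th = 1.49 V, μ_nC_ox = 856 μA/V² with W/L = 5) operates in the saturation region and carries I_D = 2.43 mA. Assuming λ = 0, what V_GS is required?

V_GS = 2.56 V

k_n = μ_nC_ox · (W/L) = 4.28 mA/V².
In saturation I_D = ½ k_n (V_GS − V_th)², so V_GS − V_th = √(2 I_D / k_n) = √(2 × 2.43 / 4.28) = 1.07 V.
V_GS = 1.49 + 1.07 = 2.56 V.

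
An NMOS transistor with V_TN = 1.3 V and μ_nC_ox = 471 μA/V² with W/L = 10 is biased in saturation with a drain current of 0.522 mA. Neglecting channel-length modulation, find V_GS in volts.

k_n = μ_nC_ox · (W/L) = 4.71 mA/V².
In saturation I_D = ½ k_n (V_GS − V_TN)², so V_GS − V_TN = √(2 I_D / k_n) = √(2 × 0.522 / 4.71) = 0.471 V.
V_GS = 1.3 + 0.471 = 1.77 V.

V_GS = 1.77 V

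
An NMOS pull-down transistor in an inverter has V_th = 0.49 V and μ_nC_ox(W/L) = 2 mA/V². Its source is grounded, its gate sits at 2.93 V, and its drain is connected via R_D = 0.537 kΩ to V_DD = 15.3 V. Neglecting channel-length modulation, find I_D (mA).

V_GS = V_G = 2.93 V, so V_ov = 2.93 − 0.49 = 2.44 V.
Assume saturation: I_D = ½ k_n V_ov² = 0.5 × 2 × 2.44² = 5.95 mA, giving V_DS = V_DD − I_D R_D = 15.3 − 5.95 × 0.537 = 12.1 V.
V_DS = 12.1 V ≥ V_ov = 2.44 V, confirming saturation.

I_D = 5.95 mA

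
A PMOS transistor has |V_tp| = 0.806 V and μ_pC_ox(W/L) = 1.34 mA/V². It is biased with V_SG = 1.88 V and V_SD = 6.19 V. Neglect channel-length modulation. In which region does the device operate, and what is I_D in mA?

V_ov = V_SG − |V_tp| = 1.88 − 0.806 = 1.07 V.
Since V_SD = 6.19 V ≥ V_ov = 1.07 V, the device is in saturation.
I_D = ½ k_p V_ov² = 0.5 × 1.34 × 1.07² = 0.773 mA.

Saturation; I_D = 0.773 mA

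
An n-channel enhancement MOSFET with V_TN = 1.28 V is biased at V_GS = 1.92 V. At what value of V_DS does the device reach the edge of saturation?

V_DS,sat = 0.640 V

The boundary between triode and saturation is V_DS = V_GS − V_TN = V_ov.
V_ov = 1.92 − 1.28 = 0.64 V.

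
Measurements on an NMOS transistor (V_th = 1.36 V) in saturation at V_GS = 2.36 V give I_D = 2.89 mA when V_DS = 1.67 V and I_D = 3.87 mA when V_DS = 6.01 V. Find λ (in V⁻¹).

With V_GS fixed, I_D ∝ (1 + λ V_DS) in saturation, so I_D2/I_D1 = (1 + λ V_DS2)/(1 + λ V_DS1).
3.87/2.89 = 1.339 = (1 + 6.01 λ)/(1 + 1.67 λ).
Solving: λ (I_D1 V_DS2 − I_D2 V_DS1) = I_D2 − I_D1, so λ = (3.87 − 2.89) / (2.89 × 6.01 − 3.87 × 1.67) = 0.98 / 10.9 = 0.0899 V⁻¹.

λ = 0.0899 V⁻¹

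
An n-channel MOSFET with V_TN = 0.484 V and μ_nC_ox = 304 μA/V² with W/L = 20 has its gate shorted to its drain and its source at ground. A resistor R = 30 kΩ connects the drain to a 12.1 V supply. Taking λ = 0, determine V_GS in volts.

With gate tied to drain, V_GS = V_DS ≥ V_GS − V_TN, so the device is in saturation.
k_n = μ_nC_ox · (W/L) = 6.08 mA/V².
KCL at the drain: ½ k_n (V_GS − V_TN)² = (V_DD − V_GS)/R.
Let x = V_GS − 0.484. Then 91.2 x² + x − 11.62 = 0, giving x = 0.351 V (positive root), so V_GS = 0.835 V.
I_D = (V_DD − V_GS)/R = (12.1 − 0.835) / 30 = 0.375 mA.

V_GS = 0.835 V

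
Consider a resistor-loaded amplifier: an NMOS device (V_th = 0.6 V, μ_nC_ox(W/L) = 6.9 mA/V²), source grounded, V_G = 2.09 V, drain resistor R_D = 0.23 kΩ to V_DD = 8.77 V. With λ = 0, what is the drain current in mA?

V_GS = V_G = 2.09 V, so V_ov = 2.09 − 0.6 = 1.49 V.
Assume saturation: I_D = ½ k_n V_ov² = 0.5 × 6.9 × 1.49² = 7.66 mA, giving V_DS = V_DD − I_D R_D = 8.77 − 7.66 × 0.23 = 7.01 V.
V_DS = 7.01 V ≥ V_ov = 1.49 V, confirming saturation.

I_D = 7.66 mA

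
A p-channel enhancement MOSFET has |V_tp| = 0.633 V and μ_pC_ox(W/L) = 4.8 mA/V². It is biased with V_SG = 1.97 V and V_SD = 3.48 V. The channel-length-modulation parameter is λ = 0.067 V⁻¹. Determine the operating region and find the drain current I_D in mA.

V_ov = V_SG − |V_tp| = 1.97 − 0.633 = 1.34 V.
Since V_SD = 3.48 V ≥ V_ov = 1.34 V, the device is in saturation.
I_D = ½ k_p V_ov² (1 + λ V_SD) = 0.5 × 4.8 × 1.34² × (1 + 0.067 × 3.48) = 5.29 mA.

Saturation; I_D = 5.29 mA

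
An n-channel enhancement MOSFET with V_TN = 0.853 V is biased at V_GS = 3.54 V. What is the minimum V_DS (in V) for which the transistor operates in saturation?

The boundary between triode and saturation is V_DS = V_GS − V_TN = V_ov.
V_ov = 3.54 − 0.853 = 2.69 V.

V_DS,sat = 2.69 V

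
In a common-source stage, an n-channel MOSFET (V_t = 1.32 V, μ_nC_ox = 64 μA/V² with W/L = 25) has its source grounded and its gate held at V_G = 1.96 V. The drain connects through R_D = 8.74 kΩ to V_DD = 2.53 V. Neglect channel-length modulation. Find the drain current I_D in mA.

V_GS = V_G = 1.96 V, so V_ov = 1.96 − 1.32 = 0.64 V.
k_n = μ_nC_ox · (W/L) = 1.6 mA/V².
Assume saturation: I_D = ½ k_n V_ov² = 0.5 × 1.6 × 0.64² = 0.328 mA, giving V_DS = V_DD − I_D R_D = 2.53 − 0.328 × 8.74 = -0.334 V.
But -0.334 V < V_ov = 0.64 V, so the device is actually in triode.
In triode I_D = k_n[V_ov V_DS − ½ V_DS²] and I_D = (V_DD − V_DS)/R_D. Equating: 6.99 V_DS² − 9.95 V_DS + 2.53 = 0, giving V_DS = 0.332 V (the root below V_ov).
I_D = (2.53 − 0.332) / 8.74 = 0.252 mA.

I_D = 0.252 mA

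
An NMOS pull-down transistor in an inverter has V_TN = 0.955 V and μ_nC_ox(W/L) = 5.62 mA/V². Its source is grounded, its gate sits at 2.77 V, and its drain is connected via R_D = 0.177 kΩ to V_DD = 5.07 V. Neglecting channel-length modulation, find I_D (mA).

I_D = 9.26 mA

V_GS = V_G = 2.77 V, so V_ov = 2.77 − 0.955 = 1.81 V.
Assume saturation: I_D = ½ k_n V_ov² = 0.5 × 5.62 × 1.81² = 9.26 mA, giving V_DS = V_DD − I_D R_D = 5.07 − 9.26 × 0.177 = 3.43 V.
V_DS = 3.43 V ≥ V_ov = 1.81 V, confirming saturation.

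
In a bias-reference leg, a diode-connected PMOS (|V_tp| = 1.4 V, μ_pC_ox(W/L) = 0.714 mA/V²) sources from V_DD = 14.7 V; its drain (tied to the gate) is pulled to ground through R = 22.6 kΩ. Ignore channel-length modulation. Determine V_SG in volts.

With gate tied to drain, V_SG = V_SD ≥ V_SG − |V_tp|, so the device is in saturation.
KCL at the drain: ½ k_p (V_SG − |V_tp|)² = (V_DD − V_SG)/R.
Let x = V_SG − 1.4. Then 8.07 x² + x − 13.3 = 0, giving x = 1.22 V (positive root), so V_SG = 2.62 V.
I_D = (V_DD − V_SG)/R = (14.7 − 2.62) / 22.6 = 0.534 mA.

V_SG = 2.62 V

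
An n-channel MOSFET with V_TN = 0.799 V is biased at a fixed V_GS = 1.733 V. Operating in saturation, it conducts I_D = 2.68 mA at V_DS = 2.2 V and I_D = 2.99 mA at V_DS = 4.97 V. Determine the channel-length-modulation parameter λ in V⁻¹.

λ = 0.0460 V⁻¹

With V_GS fixed, I_D ∝ (1 + λ V_DS) in saturation, so I_D2/I_D1 = (1 + λ V_DS2)/(1 + λ V_DS1).
2.99/2.68 = 1.116 = (1 + 4.97 λ)/(1 + 2.2 λ).
Solving: λ (I_D1 V_DS2 − I_D2 V_DS1) = I_D2 − I_D1, so λ = (2.99 − 2.68) / (2.68 × 4.97 − 2.99 × 2.2) = 0.31 / 6.74 = 0.046 V⁻¹.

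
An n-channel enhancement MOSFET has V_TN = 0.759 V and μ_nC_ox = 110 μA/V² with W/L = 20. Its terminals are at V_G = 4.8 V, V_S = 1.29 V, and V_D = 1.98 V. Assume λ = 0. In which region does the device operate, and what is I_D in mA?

V_GS = V_G − V_S = 4.8 − 1.29 = 3.51 V; V_DS = V_D − V_S = 1.98 − 1.29 = 0.69 V.
k_n = μ_nC_ox · (W/L) = 2.2 mA/V².
V_ov = V_GS − V_TN = 3.51 − 0.759 = 2.75 V.
Since V_DS = 0.69 V < V_ov = 2.75 V, the device is in the triode region.
I_D = k_n [V_ov · V_DS − ½ V_DS²] = 2.2 × [2.75 × 0.69 − 0.5 × 0.69²] = 3.65 mA.

Triode; I_D = 3.65 mA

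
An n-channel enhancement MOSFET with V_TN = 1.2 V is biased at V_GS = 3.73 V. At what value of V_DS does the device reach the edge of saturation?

The boundary between triode and saturation is V_DS = V_GS − V_TN = V_ov.
V_ov = 3.73 − 1.2 = 2.53 V.

V_DS,sat = 2.53 V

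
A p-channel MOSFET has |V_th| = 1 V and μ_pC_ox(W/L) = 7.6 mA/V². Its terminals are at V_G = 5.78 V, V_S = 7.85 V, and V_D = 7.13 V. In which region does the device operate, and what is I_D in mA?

Triode; I_D = 3.89 mA

V_SG = V_S − V_G = 7.85 − 5.78 = 2.07 V; V_SD = V_S − V_D = 7.85 − 7.13 = 0.72 V.
V_ov = V_SG − |V_th| = 2.07 − 1 = 1.07 V.
Since V_SD = 0.72 V < V_ov = 1.07 V, the device is in the triode region.
I_D = k_p [V_ov · V_SD − ½ V_SD²] = 7.6 × [1.07 × 0.72 − 0.5 × 0.72²] = 3.89 mA.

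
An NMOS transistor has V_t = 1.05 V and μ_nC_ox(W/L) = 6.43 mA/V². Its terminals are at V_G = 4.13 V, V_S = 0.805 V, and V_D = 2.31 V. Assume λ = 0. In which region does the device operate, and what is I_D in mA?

V_GS = V_G − V_S = 4.13 − 0.805 = 3.32 V; V_DS = V_D − V_S = 2.31 − 0.805 = 1.5 V.
V_ov = V_GS − V_t = 3.32 − 1.05 = 2.27 V.
Since V_DS = 1.5 V < V_ov = 2.27 V, the device is in the triode region.
I_D = k_n [V_ov · V_DS − ½ V_DS²] = 6.43 × [2.27 × 1.5 − 0.5 × 1.5²] = 14.7 mA.

Triode; I_D = 14.7 mA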